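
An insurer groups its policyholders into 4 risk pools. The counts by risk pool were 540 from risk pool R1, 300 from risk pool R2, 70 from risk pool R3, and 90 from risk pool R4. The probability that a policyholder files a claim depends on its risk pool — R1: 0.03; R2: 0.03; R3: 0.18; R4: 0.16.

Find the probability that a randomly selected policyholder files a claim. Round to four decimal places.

Total: 540 + 300 + 70 + 90 = 1000.
P(R1) = 540/1000 = 0.54. P(R2) = 300/1000 = 0.3. P(R3) = 70/1000 = 0.07. P(R4) = 90/1000 = 0.09.
Using total probability over the partition,
P(C) = P(C|R1)·P(R1) + P(C|R2)·P(R2) + P(C|R3)·P(R3) + P(C|R4)·P(R4)
      = 0.03·0.54 + 0.03·0.3 + 0.18·0.07 + 0.16·0.09
      = 0.0162 + 0.009 + 0.0126 + 0.0144 = 0.0522

0.0522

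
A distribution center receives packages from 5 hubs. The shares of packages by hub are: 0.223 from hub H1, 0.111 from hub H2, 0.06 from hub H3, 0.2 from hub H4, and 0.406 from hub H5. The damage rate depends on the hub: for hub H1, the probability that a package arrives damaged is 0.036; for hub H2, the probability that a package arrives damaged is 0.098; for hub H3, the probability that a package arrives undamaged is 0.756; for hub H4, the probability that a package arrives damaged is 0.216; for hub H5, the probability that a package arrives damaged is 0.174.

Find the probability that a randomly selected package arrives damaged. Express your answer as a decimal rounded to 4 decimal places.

P(D|H3) = 1 − 0.756 = 0.244.
P(D) = P(D|H1)·P(H1) + P(D|H2)·P(H2) + P(D|H3)·P(H3) + P(D|H4)·P(H4) + P(D|H5)·P(H5)
      = 0.036·0.223 + 0.098·0.111 + 0.244·0.06 + 0.216·0.2 + 0.174·0.406
      = 0.008028 + 0.010878 + 0.01464 + 0.0432 + 0.070644 = 0.14739

0.1474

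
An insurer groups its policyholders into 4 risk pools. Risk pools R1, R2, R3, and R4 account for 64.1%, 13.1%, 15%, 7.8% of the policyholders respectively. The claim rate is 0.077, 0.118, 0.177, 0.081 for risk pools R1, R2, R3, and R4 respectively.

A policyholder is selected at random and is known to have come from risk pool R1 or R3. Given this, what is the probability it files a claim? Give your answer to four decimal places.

Let S = {R1, R3}.
P(S) = 0.641 + 0.15 = 0.791.
P(C ∩ S) = 0.077·0.641 + 0.177·0.15 = 0.049357 + 0.02655 = 0.075907.
P(C | S) = 0.075907 / 0.791 = 0.095963…

P(C|S) ≈ 0.0960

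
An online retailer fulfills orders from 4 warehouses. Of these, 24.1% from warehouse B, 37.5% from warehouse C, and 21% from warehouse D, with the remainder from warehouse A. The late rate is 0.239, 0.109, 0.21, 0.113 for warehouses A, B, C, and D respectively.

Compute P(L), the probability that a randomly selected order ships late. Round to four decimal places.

P(L) ≈ 0.1703

P(A) = 1 − (0.241 + 0.375 + 0.21) = 0.174.
By the law of total probability,
P(L) = P(L|A)·P(A) + P(L|B)·P(B) + P(L|C)·P(C) + P(L|D)·P(D)
      = 0.239·0.174 + 0.109·0.241 + 0.21·0.375 + 0.113·0.21
      = 0.041586 + 0.026269 + 0.07875 + 0.02373 = 0.170335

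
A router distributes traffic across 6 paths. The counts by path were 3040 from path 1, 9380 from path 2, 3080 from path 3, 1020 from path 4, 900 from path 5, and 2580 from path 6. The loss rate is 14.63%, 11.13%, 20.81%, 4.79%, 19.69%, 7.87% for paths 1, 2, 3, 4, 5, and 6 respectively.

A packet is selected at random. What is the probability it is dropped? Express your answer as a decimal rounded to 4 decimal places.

P(L) ≈ 0.1279

Total: 3040 + 9380 + 3080 + 1020 + 900 + 2580 = 20000.
P(1) = 3040/20000 = 0.152. P(2) = 9380/20000 = 0.469. P(3) = 3080/20000 = 0.154. P(4) = 1020/20000 = 0.051. P(5) = 900/20000 = 0.045. P(6) = 2580/20000 = 0.129.
By the law of total probability,
P(L) = P(L|1)·P(1) + P(L|2)·P(2) + P(L|3)·P(3) + P(L|4)·P(4) + P(L|5)·P(5) + P(L|6)·P(6)
      = 0.1463·0.152 + 0.1113·0.469 + 0.2081·0.154 + 0.0479·0.051 + 0.1969·0.045 + 0.0787·0.129
      = 0.0222376 + 0.0521997 + 0.0320474 + 0.0024429 + 0.0088605 + 0.0101523 = 0.1279404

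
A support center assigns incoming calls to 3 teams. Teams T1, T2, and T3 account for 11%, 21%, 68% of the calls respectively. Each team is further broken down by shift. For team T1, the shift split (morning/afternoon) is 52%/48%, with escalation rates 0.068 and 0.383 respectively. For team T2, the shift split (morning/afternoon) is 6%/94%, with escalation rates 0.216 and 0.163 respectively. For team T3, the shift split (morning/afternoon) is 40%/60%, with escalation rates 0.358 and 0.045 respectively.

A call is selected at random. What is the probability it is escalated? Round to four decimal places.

P(E) ≈ 0.1747

P(E|T1) = 0.52·0.068 + 0.48·0.383 = 0.03536 + 0.18384 = 0.2192
P(E|T2) = 0.06·0.216 + 0.94·0.163 = 0.01296 + 0.15322 = 0.16618
P(E|T3) = 0.4·0.358 + 0.6·0.045 = 0.1432 + 0.027 = 0.1702
By total probability over the outer partition,
P(E) = 0.11·0.2192 + 0.21·0.16618 + 0.68·0.1702
      = 0.024112 + 0.0348978 + 0.115736 = 0.1747458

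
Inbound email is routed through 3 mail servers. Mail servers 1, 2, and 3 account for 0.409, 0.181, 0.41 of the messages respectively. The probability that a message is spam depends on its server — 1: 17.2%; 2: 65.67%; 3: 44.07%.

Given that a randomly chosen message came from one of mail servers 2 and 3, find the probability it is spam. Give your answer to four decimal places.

0.5069

Let J = {2, 3}.
P(J) = 0.181 + 0.41 = 0.591.
P(S ∩ J) = 0.6567·0.181 + 0.4407·0.41 = 0.1188627 + 0.180687 = 0.2995497.
P(S | J) = 0.2995497 / 0.591 = 0.506852…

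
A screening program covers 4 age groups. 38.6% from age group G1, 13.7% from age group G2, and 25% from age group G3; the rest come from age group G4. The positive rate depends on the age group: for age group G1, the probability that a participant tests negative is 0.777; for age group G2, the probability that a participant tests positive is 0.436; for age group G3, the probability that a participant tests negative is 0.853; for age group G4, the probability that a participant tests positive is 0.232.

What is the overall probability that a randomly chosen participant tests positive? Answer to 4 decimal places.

0.2352

P(G4) = 1 − (0.386 + 0.137 + 0.25) = 0.227.
P(T|G1) = 1 − 0.777 = 0.223.
P(T|G3) = 1 − 0.853 = 0.147.
By the law of total probability,
P(T) = P(T|G1)·P(G1) + P(T|G2)·P(G2) + P(T|G3)·P(G3) + P(T|G4)·P(G4)
      = 0.223·0.386 + 0.436·0.137 + 0.147·0.25 + 0.232·0.227
      = 0.086078 + 0.059732 + 0.03675 + 0.052664 = 0.235224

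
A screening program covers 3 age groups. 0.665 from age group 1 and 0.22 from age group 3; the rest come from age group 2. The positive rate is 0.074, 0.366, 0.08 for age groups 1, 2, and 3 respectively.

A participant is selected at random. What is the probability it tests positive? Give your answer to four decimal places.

P(2) = 1 − (0.665 + 0.22) = 0.115.
By the law of total probability,
P(T) = P(T|1)·P(1) + P(T|2)·P(2) + P(T|3)·P(3)
      = 0.074·0.665 + 0.366·0.115 + 0.08·0.22
      = 0.04921 + 0.04209 + 0.0176 = 0.1089

0.1089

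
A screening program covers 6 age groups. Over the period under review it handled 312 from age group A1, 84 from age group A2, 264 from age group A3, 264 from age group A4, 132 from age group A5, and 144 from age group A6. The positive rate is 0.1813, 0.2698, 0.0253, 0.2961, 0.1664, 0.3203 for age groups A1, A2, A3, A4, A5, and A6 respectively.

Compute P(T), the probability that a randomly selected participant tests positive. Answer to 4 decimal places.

Total: 312 + 84 + 264 + 264 + 132 + 144 = 1200.
P(A1) = 312/1200 = 0.26. P(A2) = 84/1200 = 0.07. P(A3) = 264/1200 = 0.22. P(A4) = 264/1200 = 0.22. P(A5) = 132/1200 = 0.11. P(A6) = 144/1200 = 0.12.
P(T) = P(T|A1)·P(A1) + P(T|A2)·P(A2) + P(T|A3)·P(A3) + P(T|A4)·P(A4) + P(T|A5)·P(A5) + P(T|A6)·P(A6)
      = 0.1813·0.26 + 0.2698·0.07 + 0.0253·0.22 + 0.2961·0.22 + 0.1664·0.11 + 0.3203·0.12
      = 0.047138 + 0.018886 + 0.005566 + 0.065142 + 0.018304 + 0.038436 = 0.193472

P(T) ≈ 0.1935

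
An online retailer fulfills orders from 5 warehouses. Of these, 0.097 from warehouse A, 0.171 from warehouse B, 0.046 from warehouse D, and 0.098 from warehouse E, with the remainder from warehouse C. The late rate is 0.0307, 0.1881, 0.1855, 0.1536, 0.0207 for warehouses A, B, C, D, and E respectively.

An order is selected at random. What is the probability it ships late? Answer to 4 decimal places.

P(L) ≈ 0.1533

P(C) = 1 − (0.097 + 0.171 + 0.046 + 0.098) = 0.588.
Summing over the partition,
P(L) = P(L|A)·P(A) + P(L|B)·P(B) + P(L|C)·P(C) + P(L|D)·P(D) + P(L|E)·P(E)
      = 0.0307·0.097 + 0.1881·0.171 + 0.1855·0.588 + 0.1536·0.046 + 0.0207·0.098
      = 0.0029779 + 0.0321651 + 0.109074 + 0.0070656 + 0.0020286 = 0.1533112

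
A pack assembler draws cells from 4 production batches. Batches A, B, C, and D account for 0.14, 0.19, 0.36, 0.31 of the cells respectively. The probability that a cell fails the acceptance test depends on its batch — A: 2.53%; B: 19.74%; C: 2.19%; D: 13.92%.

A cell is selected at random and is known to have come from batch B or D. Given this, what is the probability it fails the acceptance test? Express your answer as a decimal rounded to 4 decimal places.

0.1613

Let S = {B, D}.
P(S) = 0.19 + 0.31 = 0.5.
P(F ∩ S) = 0.1974·0.19 + 0.1392·0.31 = 0.037506 + 0.043152 = 0.080658.
P(F | S) = 0.080658 / 0.5 = 0.161316…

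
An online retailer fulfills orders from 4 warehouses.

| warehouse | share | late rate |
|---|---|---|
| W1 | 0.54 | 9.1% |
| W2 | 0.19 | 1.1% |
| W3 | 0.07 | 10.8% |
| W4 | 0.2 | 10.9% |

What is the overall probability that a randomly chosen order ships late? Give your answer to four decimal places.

By the law of total probability,
P(L) = P(L|W1)·P(W1) + P(L|W2)·P(W2) + P(L|W3)·P(W3) + P(L|W4)·P(W4)
      = 0.091·0.54 + 0.011·0.19 + 0.108·0.07 + 0.109·0.2
      = 0.04914 + 0.00209 + 0.00756 + 0.0218 = 0.08059

0.0806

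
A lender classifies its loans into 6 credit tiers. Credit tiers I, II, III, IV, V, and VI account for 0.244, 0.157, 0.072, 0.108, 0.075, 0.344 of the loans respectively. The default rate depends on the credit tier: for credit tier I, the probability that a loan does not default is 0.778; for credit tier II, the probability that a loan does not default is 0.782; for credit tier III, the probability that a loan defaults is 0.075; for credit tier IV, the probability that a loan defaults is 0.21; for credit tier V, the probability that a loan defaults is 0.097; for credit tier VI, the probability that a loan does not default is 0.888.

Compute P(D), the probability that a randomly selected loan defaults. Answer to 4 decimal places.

P(D|I) = 1 − 0.778 = 0.222.
P(D|II) = 1 − 0.782 = 0.218.
P(D|VI) = 1 − 0.888 = 0.112.
Summing over the partition,
P(D) = P(D|I)·P(I) + P(D|II)·P(II) + P(D|III)·P(III) + P(D|IV)·P(IV) + P(D|V)·P(V) + P(D|VI)·P(VI)
      = 0.222·0.244 + 0.218·0.157 + 0.075·0.072 + 0.21·0.108 + 0.097·0.075 + 0.112·0.344
      = 0.054168 + 0.034226 + 0.0054 + 0.02268 + 0.007275 + 0.038528 = 0.162277

0.1623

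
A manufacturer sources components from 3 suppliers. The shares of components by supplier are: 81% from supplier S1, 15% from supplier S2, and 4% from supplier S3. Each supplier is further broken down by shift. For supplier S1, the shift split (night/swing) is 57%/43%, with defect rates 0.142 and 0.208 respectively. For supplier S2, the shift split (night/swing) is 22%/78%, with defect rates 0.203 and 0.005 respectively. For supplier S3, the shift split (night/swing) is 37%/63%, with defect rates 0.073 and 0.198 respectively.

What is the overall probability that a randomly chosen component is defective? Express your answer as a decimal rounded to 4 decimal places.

P(D|S1) = 0.57·0.142 + 0.43·0.208 = 0.08094 + 0.08944 = 0.17038
P(D|S2) = 0.22·0.203 + 0.78·0.005 = 0.04466 + 0.0039 = 0.04856
P(D|S3) = 0.37·0.073 + 0.63·0.198 = 0.02701 + 0.12474 = 0.15175
By total probability over the outer partition,
P(D) = 0.81·0.17038 + 0.15·0.04856 + 0.04·0.15175
      = 0.1380078 + 0.007284 + 0.00607 = 0.1513618

P(D) ≈ 0.1514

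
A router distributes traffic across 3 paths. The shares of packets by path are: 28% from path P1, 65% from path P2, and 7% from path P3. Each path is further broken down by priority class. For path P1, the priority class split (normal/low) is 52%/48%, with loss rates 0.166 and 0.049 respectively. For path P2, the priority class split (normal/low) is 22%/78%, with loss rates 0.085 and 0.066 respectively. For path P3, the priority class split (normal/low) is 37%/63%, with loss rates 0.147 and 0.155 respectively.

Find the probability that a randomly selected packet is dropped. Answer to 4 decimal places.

0.0870

P(L|P1) = 0.52·0.166 + 0.48·0.049 = 0.08632 + 0.02352 = 0.10984
P(L|P2) = 0.22·0.085 + 0.78·0.066 = 0.0187 + 0.05148 = 0.07018
P(L|P3) = 0.37·0.147 + 0.63·0.155 = 0.05439 + 0.09765 = 0.15204
Then overall,
P(L) = 0.28·0.10984 + 0.65·0.07018 + 0.07·0.15204
      = 0.0307552 + 0.045617 + 0.0106428 = 0.087015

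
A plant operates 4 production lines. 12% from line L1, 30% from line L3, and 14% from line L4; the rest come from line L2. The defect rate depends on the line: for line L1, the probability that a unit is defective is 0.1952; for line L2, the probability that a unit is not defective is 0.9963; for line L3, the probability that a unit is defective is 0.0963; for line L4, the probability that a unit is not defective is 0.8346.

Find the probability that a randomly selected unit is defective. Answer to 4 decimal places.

P(D) ≈ 0.0771

P(L2) = 1 − (0.12 + 0.3 + 0.14) = 0.44.
P(D|L2) = 1 − 0.9963 = 0.0037.
P(D|L4) = 1 − 0.8346 = 0.1654.
P(D) = P(D|L1)·P(L1) + P(D|L2)·P(L2) + P(D|L3)·P(L3) + P(D|L4)·P(L4)
      = 0.1952·0.12 + 0.0037·0.44 + 0.0963·0.3 + 0.1654·0.14
      = 0.023424 + 0.001628 + 0.02889 + 0.023156 = 0.077098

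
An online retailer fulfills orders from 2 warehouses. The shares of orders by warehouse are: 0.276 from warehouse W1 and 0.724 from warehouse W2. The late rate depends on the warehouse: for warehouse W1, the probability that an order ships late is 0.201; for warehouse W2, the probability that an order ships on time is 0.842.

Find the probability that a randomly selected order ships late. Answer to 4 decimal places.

P(L|W2) = 1 − 0.842 = 0.158.
P(L) = P(L|W1)·P(W1) + P(L|W2)·P(W2)
      = 0.201·0.276 + 0.158·0.724
      = 0.055476 + 0.114392 = 0.169868

0.1699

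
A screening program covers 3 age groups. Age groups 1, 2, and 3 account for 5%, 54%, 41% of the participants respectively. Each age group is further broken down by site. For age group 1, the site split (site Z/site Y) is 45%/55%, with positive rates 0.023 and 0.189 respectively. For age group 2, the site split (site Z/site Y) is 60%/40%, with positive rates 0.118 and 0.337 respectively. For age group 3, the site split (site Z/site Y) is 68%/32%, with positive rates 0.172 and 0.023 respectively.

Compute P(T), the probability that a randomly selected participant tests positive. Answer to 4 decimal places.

P(T) ≈ 0.1677

P(T|1) = 0.45·0.023 + 0.55·0.189 = 0.01035 + 0.10395 = 0.1143
P(T|2) = 0.6·0.118 + 0.4·0.337 = 0.0708 + 0.1348 = 0.2056
P(T|3) = 0.68·0.172 + 0.32·0.023 = 0.11696 + 0.00736 = 0.12432
Then overall,
P(T) = 0.05·0.1143 + 0.54·0.2056 + 0.41·0.12432
      = 0.005715 + 0.111024 + 0.0509712 = 0.1677102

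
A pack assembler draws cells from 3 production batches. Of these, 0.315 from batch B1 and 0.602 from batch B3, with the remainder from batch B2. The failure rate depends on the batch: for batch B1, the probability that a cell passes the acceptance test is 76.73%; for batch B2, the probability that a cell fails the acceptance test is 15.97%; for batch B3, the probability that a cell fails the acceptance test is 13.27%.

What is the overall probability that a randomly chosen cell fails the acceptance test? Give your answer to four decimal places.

0.1664

P(B2) = 1 − (0.315 + 0.602) = 0.083.
P(F|B1) = 1 − 0.7673 = 0.2327.
P(F) = P(F|B1)·P(B1) + P(F|B2)·P(B2) + P(F|B3)·P(B3)
      = 0.2327·0.315 + 0.1597·0.083 + 0.1327·0.602
      = 0.0733005 + 0.0132551 + 0.0798854 = 0.166441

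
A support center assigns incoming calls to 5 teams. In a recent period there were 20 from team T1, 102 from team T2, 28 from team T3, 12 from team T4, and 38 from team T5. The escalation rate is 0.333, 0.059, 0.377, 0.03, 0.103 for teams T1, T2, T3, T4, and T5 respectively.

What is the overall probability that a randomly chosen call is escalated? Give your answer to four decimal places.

Total: 20 + 102 + 28 + 12 + 38 = 200.
P(T1) = 20/200 = 0.1. P(T2) = 102/200 = 0.51. P(T3) = 28/200 = 0.14. P(T4) = 12/200 = 0.06. P(T5) = 38/200 = 0.19.
P(E) = P(E|T1)·P(T1) + P(E|T2)·P(T2) + P(E|T3)·P(T3) + P(E|T4)·P(T4) + P(E|T5)·P(T5)
      = 0.333·0.1 + 0.059·0.51 + 0.377·0.14 + 0.03·0.06 + 0.103·0.19
      = 0.0333 + 0.03009 + 0.05278 + 0.0018 + 0.01957 = 0.13754

0.1375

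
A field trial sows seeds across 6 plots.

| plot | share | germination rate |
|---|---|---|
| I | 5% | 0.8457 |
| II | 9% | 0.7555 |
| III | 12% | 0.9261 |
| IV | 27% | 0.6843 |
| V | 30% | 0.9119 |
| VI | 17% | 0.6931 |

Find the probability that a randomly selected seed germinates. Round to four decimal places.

Summing over the partition,
P(G) = P(G|I)·P(I) + P(G|II)·P(II) + P(G|III)·P(III) + P(G|IV)·P(IV) + P(G|V)·P(V) + P(G|VI)·P(VI)
      = 0.8457·0.05 + 0.7555·0.09 + 0.9261·0.12 + 0.6843·0.27 + 0.9119·0.3 + 0.6931·0.17
      = 0.042285 + 0.067995 + 0.111132 + 0.184761 + 0.27357 + 0.117827 = 0.79757

P(G) ≈ 0.7976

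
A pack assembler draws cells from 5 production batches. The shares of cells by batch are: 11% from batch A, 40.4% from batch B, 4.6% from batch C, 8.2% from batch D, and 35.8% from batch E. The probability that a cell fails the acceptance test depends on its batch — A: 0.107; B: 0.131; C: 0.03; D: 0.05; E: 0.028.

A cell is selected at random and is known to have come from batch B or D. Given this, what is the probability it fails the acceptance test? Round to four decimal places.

0.1173

Let S = {B, D}.
P(S) = 0.404 + 0.082 = 0.486.
P(F ∩ S) = 0.131·0.404 + 0.05·0.082 = 0.052924 + 0.0041 = 0.057024.
P(F | S) = 0.057024 / 0.486 = 0.117333…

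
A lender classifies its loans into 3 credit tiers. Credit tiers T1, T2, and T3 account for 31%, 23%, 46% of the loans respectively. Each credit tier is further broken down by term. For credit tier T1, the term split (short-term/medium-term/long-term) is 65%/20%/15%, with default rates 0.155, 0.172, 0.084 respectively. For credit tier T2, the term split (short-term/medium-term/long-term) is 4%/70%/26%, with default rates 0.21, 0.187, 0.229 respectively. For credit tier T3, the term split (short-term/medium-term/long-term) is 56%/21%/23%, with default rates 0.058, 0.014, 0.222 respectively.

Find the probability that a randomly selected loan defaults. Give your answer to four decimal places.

P(D|T1) = 0.65·0.155 + 0.2·0.172 + 0.15·0.084 = 0.10075 + 0.0344 + 0.0126 = 0.14775
P(D|T2) = 0.04·0.21 + 0.7·0.187 + 0.26·0.229 = 0.0084 + 0.1309 + 0.05954 = 0.19884
P(D|T3) = 0.56·0.058 + 0.21·0.014 + 0.23·0.222 = 0.03248 + 0.00294 + 0.05106 = 0.08648
By total probability over the outer partition,
P(D) = 0.31·0.14775 + 0.23·0.19884 + 0.46·0.08648
      = 0.0458025 + 0.0457332 + 0.0397808 = 0.1313165

P(D) ≈ 0.1313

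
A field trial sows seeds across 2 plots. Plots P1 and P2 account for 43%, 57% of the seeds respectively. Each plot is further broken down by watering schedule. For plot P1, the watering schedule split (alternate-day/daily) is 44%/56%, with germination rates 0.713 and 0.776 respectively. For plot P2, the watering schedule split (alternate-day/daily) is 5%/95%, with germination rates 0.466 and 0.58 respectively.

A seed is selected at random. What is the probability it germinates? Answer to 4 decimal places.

0.6491

P(G|P1) = 0.44·0.713 + 0.56·0.776 = 0.31372 + 0.43456 = 0.74828
P(G|P2) = 0.05·0.466 + 0.95·0.58 = 0.0233 + 0.551 = 0.5743
By total probability over the outer partition,
P(G) = 0.43·0.74828 + 0.57·0.5743
      = 0.3217604 + 0.327351 = 0.6491114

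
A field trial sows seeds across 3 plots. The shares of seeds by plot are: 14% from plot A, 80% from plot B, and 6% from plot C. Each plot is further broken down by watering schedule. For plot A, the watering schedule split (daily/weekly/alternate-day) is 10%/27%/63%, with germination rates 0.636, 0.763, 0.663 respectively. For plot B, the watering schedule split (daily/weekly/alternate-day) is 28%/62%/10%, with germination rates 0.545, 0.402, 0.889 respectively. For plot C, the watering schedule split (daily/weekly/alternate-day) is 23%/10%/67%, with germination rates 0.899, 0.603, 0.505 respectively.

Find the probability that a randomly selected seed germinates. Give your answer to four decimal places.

0.5251

P(G|A) = 0.1·0.636 + 0.27·0.763 + 0.63·0.663 = 0.0636 + 0.20601 + 0.41769 = 0.6873
P(G|B) = 0.28·0.545 + 0.62·0.402 + 0.1·0.889 = 0.1526 + 0.24924 + 0.0889 = 0.49074
P(G|C) = 0.23·0.899 + 0.1·0.603 + 0.67·0.505 = 0.20677 + 0.0603 + 0.33835 = 0.60542
Then overall,
P(G) = 0.14·0.6873 + 0.8·0.49074 + 0.06·0.60542
      = 0.096222 + 0.392592 + 0.0363252 = 0.5251392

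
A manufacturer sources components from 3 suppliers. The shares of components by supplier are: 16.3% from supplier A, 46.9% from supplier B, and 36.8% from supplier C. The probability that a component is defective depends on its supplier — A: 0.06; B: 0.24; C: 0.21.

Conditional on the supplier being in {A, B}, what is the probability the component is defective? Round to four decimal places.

Let S = {A, B}.
P(S) = 0.163 + 0.469 = 0.632.
P(D ∩ S) = 0.06·0.163 + 0.24·0.469 = 0.00978 + 0.11256 = 0.12234.
P(D | S) = 0.12234 / 0.632 = 0.193576…

P(D|S) ≈ 0.1936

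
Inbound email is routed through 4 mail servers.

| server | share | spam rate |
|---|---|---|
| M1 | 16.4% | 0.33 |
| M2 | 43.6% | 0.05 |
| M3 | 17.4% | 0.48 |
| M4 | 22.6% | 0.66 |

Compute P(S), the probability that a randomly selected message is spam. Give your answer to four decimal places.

P(S) = P(S|M1)·P(M1) + P(S|M2)·P(M2) + P(S|M3)·P(M3) + P(S|M4)·P(M4)
      = 0.33·0.164 + 0.05·0.436 + 0.48·0.174 + 0.66·0.226
      = 0.05412 + 0.0218 + 0.08352 + 0.14916 = 0.3086

P(S) ≈ 0.3086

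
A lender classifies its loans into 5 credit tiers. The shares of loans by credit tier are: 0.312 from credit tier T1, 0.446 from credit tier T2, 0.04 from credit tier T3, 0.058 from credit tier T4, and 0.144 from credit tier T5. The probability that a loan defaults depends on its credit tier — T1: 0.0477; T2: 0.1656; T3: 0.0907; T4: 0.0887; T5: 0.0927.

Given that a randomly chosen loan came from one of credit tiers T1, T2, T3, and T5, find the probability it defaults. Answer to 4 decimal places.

0.1122

Let S = {T1, T2, T3, T5}.
P(S) = 0.312 + 0.446 + 0.04 + 0.144 = 0.942.
P(D ∩ S) = 0.0477·0.312 + 0.1656·0.446 + 0.0907·0.04 + 0.0927·0.144 = 0.0148824 + 0.0738576 + 0.003628 + 0.0133488 = 0.1057168.
P(D | S) = 0.1057168 / 0.942 = 0.112226…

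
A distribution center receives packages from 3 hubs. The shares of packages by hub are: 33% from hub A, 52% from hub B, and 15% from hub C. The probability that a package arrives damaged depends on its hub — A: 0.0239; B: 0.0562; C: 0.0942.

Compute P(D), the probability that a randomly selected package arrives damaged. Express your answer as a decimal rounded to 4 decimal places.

0.0512

Summing over the partition,
P(D) = P(D|A)·P(A) + P(D|B)·P(B) + P(D|C)·P(C)
      = 0.0239·0.33 + 0.0562·0.52 + 0.0942·0.15
      = 0.007887 + 0.029224 + 0.01413 = 0.051241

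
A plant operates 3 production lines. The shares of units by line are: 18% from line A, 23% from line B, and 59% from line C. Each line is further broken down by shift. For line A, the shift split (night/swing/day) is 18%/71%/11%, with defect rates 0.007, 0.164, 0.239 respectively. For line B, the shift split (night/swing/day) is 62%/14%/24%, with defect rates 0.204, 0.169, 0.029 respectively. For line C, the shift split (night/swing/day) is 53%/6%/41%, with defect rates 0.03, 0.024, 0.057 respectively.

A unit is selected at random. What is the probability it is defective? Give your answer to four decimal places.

0.0861

P(D|A) = 0.18·0.007 + 0.71·0.164 + 0.11·0.239 = 0.00126 + 0.11644 + 0.02629 = 0.14399
P(D|B) = 0.62·0.204 + 0.14·0.169 + 0.24·0.029 = 0.12648 + 0.02366 + 0.00696 = 0.1571
P(D|C) = 0.53·0.03 + 0.06·0.024 + 0.41·0.057 = 0.0159 + 0.00144 + 0.02337 = 0.04071
Then overall,
P(D) = 0.18·0.14399 + 0.23·0.1571 + 0.59·0.04071
      = 0.0259182 + 0.036133 + 0.0240189 = 0.0860701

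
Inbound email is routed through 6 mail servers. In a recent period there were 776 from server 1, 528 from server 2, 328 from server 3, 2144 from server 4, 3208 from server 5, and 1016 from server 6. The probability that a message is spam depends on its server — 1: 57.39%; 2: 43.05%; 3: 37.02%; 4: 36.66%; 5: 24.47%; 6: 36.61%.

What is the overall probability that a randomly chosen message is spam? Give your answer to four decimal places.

Total: 776 + 528 + 328 + 2144 + 3208 + 1016 = 8000.
P(1) = 776/8000 = 0.097. P(2) = 528/8000 = 0.066. P(3) = 328/8000 = 0.041. P(4) = 2144/8000 = 0.268. P(5) = 3208/8000 = 0.401. P(6) = 1016/8000 = 0.127.
By the law of total probability,
P(S) = P(S|1)·P(1) + P(S|2)·P(2) + P(S|3)·P(3) + P(S|4)·P(4) + P(S|5)·P(5) + P(S|6)·P(6)
      = 0.5739·0.097 + 0.4305·0.066 + 0.3702·0.041 + 0.3666·0.268 + 0.2447·0.401 + 0.3661·0.127
      = 0.0556683 + 0.028413 + 0.0151782 + 0.0982488 + 0.0981247 + 0.0464947 = 0.3421277

0.3421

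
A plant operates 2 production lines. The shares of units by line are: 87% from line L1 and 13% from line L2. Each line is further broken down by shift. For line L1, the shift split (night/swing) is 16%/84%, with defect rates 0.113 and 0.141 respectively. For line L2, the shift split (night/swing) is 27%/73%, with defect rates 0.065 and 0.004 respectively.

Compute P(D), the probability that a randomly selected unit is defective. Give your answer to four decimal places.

P(D|L1) = 0.16·0.113 + 0.84·0.141 = 0.01808 + 0.11844 = 0.13652
P(D|L2) = 0.27·0.065 + 0.73·0.004 = 0.01755 + 0.00292 = 0.02047
Then overall,
P(D) = 0.87·0.13652 + 0.13·0.02047
      = 0.1187724 + 0.0026611 = 0.1214335

P(D) ≈ 0.1214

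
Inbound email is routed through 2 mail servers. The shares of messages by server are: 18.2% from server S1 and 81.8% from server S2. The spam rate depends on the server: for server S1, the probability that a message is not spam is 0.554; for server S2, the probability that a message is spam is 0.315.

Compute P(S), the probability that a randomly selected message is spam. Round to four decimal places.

P(S|S1) = 1 − 0.554 = 0.446.
Summing over the partition,
P(S) = P(S|S1)·P(S1) + P(S|S2)·P(S2)
      = 0.446·0.182 + 0.315·0.818
      = 0.081172 + 0.25767 = 0.338842

P(S) ≈ 0.3388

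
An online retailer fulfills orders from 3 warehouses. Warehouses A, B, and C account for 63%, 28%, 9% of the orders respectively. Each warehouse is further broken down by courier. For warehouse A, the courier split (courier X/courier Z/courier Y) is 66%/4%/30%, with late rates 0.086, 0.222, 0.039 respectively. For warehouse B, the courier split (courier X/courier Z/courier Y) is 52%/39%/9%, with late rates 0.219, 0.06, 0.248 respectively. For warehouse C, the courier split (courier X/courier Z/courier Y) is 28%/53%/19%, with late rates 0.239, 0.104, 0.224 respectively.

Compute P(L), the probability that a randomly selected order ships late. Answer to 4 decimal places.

P(L) ≈ 0.1082

P(L|A) = 0.66·0.086 + 0.04·0.222 + 0.3·0.039 = 0.05676 + 0.00888 + 0.0117 = 0.07734
P(L|B) = 0.52·0.219 + 0.39·0.06 + 0.09·0.248 = 0.11388 + 0.0234 + 0.02232 = 0.1596
P(L|C) = 0.28·0.239 + 0.53·0.104 + 0.19·0.224 = 0.06692 + 0.05512 + 0.04256 = 0.1646
Then overall,
P(L) = 0.63·0.07734 + 0.28·0.1596 + 0.09·0.1646
      = 0.0487242 + 0.044688 + 0.014814 = 0.1082262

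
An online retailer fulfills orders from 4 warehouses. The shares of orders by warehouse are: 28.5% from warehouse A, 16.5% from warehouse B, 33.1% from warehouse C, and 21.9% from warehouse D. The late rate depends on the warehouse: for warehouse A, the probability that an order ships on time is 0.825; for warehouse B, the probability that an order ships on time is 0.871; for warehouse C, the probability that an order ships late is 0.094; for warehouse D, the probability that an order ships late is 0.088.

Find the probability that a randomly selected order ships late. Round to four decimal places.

P(L) ≈ 0.1215

P(L|A) = 1 − 0.825 = 0.175.
P(L|B) = 1 − 0.871 = 0.129.
P(L) = P(L|A)·P(A) + P(L|B)·P(B) + P(L|C)·P(C) + P(L|D)·P(D)
      = 0.175·0.285 + 0.129·0.165 + 0.094·0.331 + 0.088·0.219
      = 0.049875 + 0.021285 + 0.031114 + 0.019272 = 0.121546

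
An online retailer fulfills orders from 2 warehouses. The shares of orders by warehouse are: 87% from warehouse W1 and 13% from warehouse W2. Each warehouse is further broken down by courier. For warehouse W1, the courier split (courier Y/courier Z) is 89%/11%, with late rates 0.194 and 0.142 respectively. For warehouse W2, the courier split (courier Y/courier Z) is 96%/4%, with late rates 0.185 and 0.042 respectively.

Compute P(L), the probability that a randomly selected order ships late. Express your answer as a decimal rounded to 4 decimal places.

P(L|W1) = 0.89·0.194 + 0.11·0.142 = 0.17266 + 0.01562 = 0.18828
P(L|W2) = 0.96·0.185 + 0.04·0.042 = 0.1776 + 0.00168 = 0.17928
By total probability over the outer partition,
P(L) = 0.87·0.18828 + 0.13·0.17928
      = 0.1638036 + 0.0233064 = 0.18711

0.1871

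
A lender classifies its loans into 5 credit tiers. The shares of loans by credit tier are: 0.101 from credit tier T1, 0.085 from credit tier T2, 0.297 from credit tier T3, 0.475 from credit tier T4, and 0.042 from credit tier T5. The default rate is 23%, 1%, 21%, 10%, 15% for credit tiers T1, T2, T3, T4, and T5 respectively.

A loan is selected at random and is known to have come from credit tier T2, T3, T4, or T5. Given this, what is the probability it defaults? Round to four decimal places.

Let S = {T2, T3, T4, T5}.
P(S) = 0.085 + 0.297 + 0.475 + 0.042 = 0.899.
P(D ∩ S) = 0.01·0.085 + 0.21·0.297 + 0.1·0.475 + 0.15·0.042 = 0.00085 + 0.06237 + 0.0475 + 0.0063 = 0.11702.
P(D | S) = 0.11702 / 0.899 = 0.130167…

0.1302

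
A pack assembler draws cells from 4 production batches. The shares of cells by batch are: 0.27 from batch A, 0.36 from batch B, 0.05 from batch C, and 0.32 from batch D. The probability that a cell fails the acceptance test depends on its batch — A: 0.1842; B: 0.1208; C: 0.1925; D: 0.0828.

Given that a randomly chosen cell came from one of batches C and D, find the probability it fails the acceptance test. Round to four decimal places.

0.0976

Let S = {C, D}.
P(S) = 0.05 + 0.32 = 0.37.
P(F ∩ S) = 0.1925·0.05 + 0.0828·0.32 = 0.009625 + 0.026496 = 0.036121.
P(F | S) = 0.036121 / 0.37 = 0.097624…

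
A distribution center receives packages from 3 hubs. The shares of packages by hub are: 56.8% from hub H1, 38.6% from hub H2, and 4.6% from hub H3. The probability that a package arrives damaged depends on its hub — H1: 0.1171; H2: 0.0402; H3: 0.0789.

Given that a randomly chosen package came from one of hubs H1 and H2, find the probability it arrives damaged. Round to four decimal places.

Let S = {H1, H2}.
P(S) = 0.568 + 0.386 = 0.954.
P(D ∩ S) = 0.1171·0.568 + 0.0402·0.386 = 0.0665128 + 0.0155172 = 0.08203.
P(D | S) = 0.08203 / 0.954 = 0.085985…

0.0860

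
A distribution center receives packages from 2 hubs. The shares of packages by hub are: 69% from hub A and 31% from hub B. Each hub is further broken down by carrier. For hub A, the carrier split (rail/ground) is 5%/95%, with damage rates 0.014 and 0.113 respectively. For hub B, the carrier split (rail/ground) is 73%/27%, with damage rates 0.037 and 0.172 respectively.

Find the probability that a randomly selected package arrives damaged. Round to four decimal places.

P(D|A) = 0.05·0.014 + 0.95·0.113 = 0.0007 + 0.10735 = 0.10805
P(D|B) = 0.73·0.037 + 0.27·0.172 = 0.02701 + 0.04644 = 0.07345
Then overall,
P(D) = 0.69·0.10805 + 0.31·0.07345
      = 0.0745545 + 0.0227695 = 0.097324

0.0973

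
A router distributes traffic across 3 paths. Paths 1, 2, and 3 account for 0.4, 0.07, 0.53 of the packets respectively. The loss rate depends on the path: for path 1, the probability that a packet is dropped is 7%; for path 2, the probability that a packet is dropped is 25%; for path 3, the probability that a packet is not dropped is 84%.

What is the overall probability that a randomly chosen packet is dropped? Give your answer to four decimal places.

P(L) ≈ 0.1303

P(L|3) = 1 − 0.84 = 0.16.
P(L) = P(L|1)·P(1) + P(L|2)·P(2) + P(L|3)·P(3)
      = 0.07·0.4 + 0.25·0.07 + 0.16·0.53
      = 0.028 + 0.0175 + 0.0848 = 0.1303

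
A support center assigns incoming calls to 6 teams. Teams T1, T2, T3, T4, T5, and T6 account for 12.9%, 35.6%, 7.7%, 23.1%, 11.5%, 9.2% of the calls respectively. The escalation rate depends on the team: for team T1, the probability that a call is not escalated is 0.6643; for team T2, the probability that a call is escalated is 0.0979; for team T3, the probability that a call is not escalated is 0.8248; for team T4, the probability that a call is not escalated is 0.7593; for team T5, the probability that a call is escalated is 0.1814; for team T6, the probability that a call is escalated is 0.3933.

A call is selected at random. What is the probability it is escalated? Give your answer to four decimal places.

P(E|T1) = 1 − 0.6643 = 0.3357.
P(E|T3) = 1 − 0.8248 = 0.1752.
P(E|T4) = 1 − 0.7593 = 0.2407.
P(E) = P(E|T1)·P(T1) + P(E|T2)·P(T2) + P(E|T3)·P(T3) + P(E|T4)·P(T4) + P(E|T5)·P(T5) + P(E|T6)·P(T6)
      = 0.3357·0.129 + 0.0979·0.356 + 0.1752·0.077 + 0.2407·0.231 + 0.1814·0.115 + 0.3933·0.092
      = 0.0433053 + 0.0348524 + 0.0134904 + 0.0556017 + 0.020861 + 0.0361836 = 0.2042944

P(E) ≈ 0.2043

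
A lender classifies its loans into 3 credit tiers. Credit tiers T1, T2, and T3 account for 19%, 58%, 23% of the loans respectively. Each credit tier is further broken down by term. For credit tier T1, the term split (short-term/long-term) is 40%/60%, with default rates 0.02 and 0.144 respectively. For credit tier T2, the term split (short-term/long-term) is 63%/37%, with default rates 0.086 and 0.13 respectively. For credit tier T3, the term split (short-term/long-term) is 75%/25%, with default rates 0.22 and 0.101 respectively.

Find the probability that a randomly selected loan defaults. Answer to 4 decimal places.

P(D|T1) = 0.4·0.02 + 0.6·0.144 = 0.008 + 0.0864 = 0.0944
P(D|T2) = 0.63·0.086 + 0.37·0.13 = 0.05418 + 0.0481 = 0.10228
P(D|T3) = 0.75·0.22 + 0.25·0.101 = 0.165 + 0.02525 = 0.19025
Then overall,
P(D) = 0.19·0.0944 + 0.58·0.10228 + 0.23·0.19025
      = 0.017936 + 0.0593224 + 0.0437575 = 0.1210159

P(D) ≈ 0.1210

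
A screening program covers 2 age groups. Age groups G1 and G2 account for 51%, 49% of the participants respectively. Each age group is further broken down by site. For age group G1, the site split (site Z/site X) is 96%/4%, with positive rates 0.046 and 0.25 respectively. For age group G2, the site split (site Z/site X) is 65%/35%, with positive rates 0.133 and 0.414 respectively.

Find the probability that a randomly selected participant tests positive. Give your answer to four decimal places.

P(T|G1) = 0.96·0.046 + 0.04·0.25 = 0.04416 + 0.01 = 0.05416
P(T|G2) = 0.65·0.133 + 0.35·0.414 = 0.08645 + 0.1449 = 0.23135
Then overall,
P(T) = 0.51·0.05416 + 0.49·0.23135
      = 0.0276216 + 0.1133615 = 0.1409831

0.1410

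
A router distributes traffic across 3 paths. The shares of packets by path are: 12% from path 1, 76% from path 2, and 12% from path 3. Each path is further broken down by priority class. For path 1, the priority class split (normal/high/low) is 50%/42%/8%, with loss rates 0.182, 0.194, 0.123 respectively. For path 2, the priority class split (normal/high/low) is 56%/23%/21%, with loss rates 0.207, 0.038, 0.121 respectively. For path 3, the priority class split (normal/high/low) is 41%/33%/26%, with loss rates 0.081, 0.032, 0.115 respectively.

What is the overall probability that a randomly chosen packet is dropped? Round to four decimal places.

P(L) ≈ 0.1448

P(L|1) = 0.5·0.182 + 0.42·0.194 + 0.08·0.123 = 0.091 + 0.08148 + 0.00984 = 0.18232
P(L|2) = 0.56·0.207 + 0.23·0.038 + 0.21·0.121 = 0.11592 + 0.00874 + 0.02541 = 0.15007
P(L|3) = 0.41·0.081 + 0.33·0.032 + 0.26·0.115 = 0.03321 + 0.01056 + 0.0299 = 0.07367
By total probability over the outer partition,
P(L) = 0.12·0.18232 + 0.76·0.15007 + 0.12·0.07367
      = 0.0218784 + 0.1140532 + 0.0088404 = 0.144772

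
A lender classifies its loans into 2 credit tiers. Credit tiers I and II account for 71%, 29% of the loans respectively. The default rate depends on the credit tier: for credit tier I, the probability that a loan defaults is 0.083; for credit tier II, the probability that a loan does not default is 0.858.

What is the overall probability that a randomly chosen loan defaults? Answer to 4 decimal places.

0.1001

P(D|II) = 1 − 0.858 = 0.142.
Summing over the partition,
P(D) = P(D|I)·P(I) + P(D|II)·P(II)
      = 0.083·0.71 + 0.142·0.29
      = 0.05893 + 0.04118 = 0.10011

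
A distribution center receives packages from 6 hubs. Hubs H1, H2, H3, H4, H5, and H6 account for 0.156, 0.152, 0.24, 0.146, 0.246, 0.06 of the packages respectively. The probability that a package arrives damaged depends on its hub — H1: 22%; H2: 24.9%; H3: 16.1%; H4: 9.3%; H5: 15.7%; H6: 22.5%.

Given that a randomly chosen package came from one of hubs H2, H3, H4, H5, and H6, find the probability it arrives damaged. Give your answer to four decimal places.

P(D|S) ≈ 0.1685

Let S = {H2, H3, H4, H5, H6}.
P(S) = 0.152 + 0.24 + 0.146 + 0.246 + 0.06 = 0.844.
P(D ∩ S) = 0.249·0.152 + 0.161·0.24 + 0.093·0.146 + 0.157·0.246 + 0.225·0.06 = 0.037848 + 0.03864 + 0.013578 + 0.038622 + 0.0135 = 0.142188.
P(D | S) = 0.142188 / 0.844 = 0.168469…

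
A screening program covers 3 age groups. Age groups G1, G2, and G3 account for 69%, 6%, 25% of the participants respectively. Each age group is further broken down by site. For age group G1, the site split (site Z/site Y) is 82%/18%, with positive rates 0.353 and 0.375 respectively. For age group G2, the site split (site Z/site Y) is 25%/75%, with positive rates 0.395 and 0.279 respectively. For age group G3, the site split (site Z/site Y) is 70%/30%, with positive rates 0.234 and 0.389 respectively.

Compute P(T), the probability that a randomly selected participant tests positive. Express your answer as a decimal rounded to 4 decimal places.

0.3349

P(T|G1) = 0.82·0.353 + 0.18·0.375 = 0.28946 + 0.0675 = 0.35696
P(T|G2) = 0.25·0.395 + 0.75·0.279 = 0.09875 + 0.20925 = 0.308
P(T|G3) = 0.7·0.234 + 0.3·0.389 = 0.1638 + 0.1167 = 0.2805
By total probability over the outer partition,
P(T) = 0.69·0.35696 + 0.06·0.308 + 0.25·0.2805
      = 0.2463024 + 0.01848 + 0.070125 = 0.3349074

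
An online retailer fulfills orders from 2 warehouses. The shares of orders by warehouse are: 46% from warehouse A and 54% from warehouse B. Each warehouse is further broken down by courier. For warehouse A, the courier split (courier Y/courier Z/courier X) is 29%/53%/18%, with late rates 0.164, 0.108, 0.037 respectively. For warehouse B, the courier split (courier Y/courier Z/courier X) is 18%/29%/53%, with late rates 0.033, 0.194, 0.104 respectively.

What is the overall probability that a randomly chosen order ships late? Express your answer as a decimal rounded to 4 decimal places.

0.1146

P(L|A) = 0.29·0.164 + 0.53·0.108 + 0.18·0.037 = 0.04756 + 0.05724 + 0.00666 = 0.11146
P(L|B) = 0.18·0.033 + 0.29·0.194 + 0.53·0.104 = 0.00594 + 0.05626 + 0.05512 = 0.11732
By total probability over the outer partition,
P(L) = 0.46·0.11146 + 0.54·0.11732
      = 0.0512716 + 0.0633528 = 0.1146244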